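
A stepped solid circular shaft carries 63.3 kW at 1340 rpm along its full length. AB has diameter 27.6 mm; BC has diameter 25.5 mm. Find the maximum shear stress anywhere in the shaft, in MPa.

139 MPa

ω = 2π·1340/60 = 140.3 rad/s, so T = P/ω = 63.3×10³ / 140.3 = 451.1 N·m.
Under the same torque, τ_max = 16T/(πd³) is largest where d is smallest — segment BC (d = 25.5 mm).
τ_max = 16·451.1/(π·(0.0255)³) = 1.386×10^8 Pa.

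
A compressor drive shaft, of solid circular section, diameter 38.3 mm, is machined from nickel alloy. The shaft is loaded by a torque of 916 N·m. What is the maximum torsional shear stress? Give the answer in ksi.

12.0 ksi

J = πd⁴/32 = π(0.0383)⁴/32 = 2.112×10^-7 m⁴.
τ_max = T·r/J = 916.0 × 0.0191 / 2.112×10^-7 = 8.304×10^7 Pa.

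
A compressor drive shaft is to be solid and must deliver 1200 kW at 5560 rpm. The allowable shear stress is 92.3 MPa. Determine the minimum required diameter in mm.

ω = 2π·5560/60 = 582.2 rad/s, so T = P/ω = 1200×10³ / 582.2 = 2061 N·m.
For a solid shaft τ_max = 16T/(πd³), so d = (16T/(π τ_allow))^(1/3) = (16·2061/(π·9.23×10^7))^(1/3) = 0.04845 m.

48.4 mm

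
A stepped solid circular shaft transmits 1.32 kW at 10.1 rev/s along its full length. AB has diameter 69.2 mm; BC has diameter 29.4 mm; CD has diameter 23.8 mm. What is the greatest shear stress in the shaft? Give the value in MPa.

ω = 2π·10.1 = 63.46 rad/s, so T = P/ω = 1.32×10³ / 63.46 = 20.80 N·m.
Under the same torque, τ_max = 16T/(πd³) is largest where d is smallest — segment CD (d = 23.8 mm).
τ_max = 16·20.80/(π·(0.0238)³) = 7.858×10^6 Pa.

7.86 MPa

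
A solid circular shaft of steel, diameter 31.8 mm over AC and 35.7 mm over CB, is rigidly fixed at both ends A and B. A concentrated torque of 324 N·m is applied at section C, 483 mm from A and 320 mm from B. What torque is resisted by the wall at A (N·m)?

95.4 N·m

Compatibility: T_A·a/J_AC = T_B·b/J_CB with T_A + T_B = T₀.
J_AC = 1.00×10^-7 m⁴, J_CB = 1.59×10^-7 m⁴, so T_A = T₀·(J_AC/a)/((J_AC/a)+(J_CB/b)) = 95.36 N·m, T_B = 228.6 N·m.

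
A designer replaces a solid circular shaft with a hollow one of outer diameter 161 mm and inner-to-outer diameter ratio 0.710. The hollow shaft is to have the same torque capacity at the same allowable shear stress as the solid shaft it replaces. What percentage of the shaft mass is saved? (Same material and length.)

39.7 %

Equal τ_max and T ⇒ the solid shaft needs d_s³ = d_o³(1−k⁴), so d_s = 161·(1−0.710⁴)^(1/3) = 146.0 mm.
Area ratio A_h/A_s = d_o²(1−k²)/d_s² = (1−k²)/(1−k⁴)^(2/3) = 0.6029.
Mass saving = 1 − 0.6029 = 39.7 %.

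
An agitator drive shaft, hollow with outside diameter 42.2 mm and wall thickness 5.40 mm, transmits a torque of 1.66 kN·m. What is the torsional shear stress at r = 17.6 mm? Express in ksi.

19.6 ksi

J = π(d_o⁴ − d_i⁴)/32 = π(0.0422⁴ − 0.0314⁴)/32 = 2.159×10^-7 m⁴.
Shear stress varies linearly with radius: τ = T·r/J = 1660 × 0.0176 / 2.159×10^-7 = 1.353×10^8 Pa.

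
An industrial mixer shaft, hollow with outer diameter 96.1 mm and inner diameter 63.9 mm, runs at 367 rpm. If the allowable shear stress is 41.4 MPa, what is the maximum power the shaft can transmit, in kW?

223 kW

J = π(d_o⁴ − d_i⁴)/32 = π(0.0961⁴ − 0.0639⁴)/32 = 6.736×10^-6 m⁴.
T_max = τ_allow·J/r = 4.14×10^7 × 6.736×10^-6 / 0.0480 = 5804 N·m.
ω = 2π·367/60 = 38.43 rad/s, so P_max = T_max·ω = 2.231×10^5 W.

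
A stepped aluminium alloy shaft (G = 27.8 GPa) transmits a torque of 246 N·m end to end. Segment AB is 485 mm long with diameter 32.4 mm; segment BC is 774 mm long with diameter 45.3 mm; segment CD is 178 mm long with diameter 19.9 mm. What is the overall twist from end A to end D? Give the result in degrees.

J_AB = π(0.0324)⁴/32 = 1.08×10^-7 m⁴; J_BC = π(0.0453)⁴/32 = 4.13×10^-7 m⁴; J_CD = π(0.0199)⁴/32 = 1.54×10^-8 m⁴.
θ = (T/G)·Σ L_i/J_i = (246.0/27.8×10⁹)·(0.485/1.08×10^-7 + 0.774/4.13×10^-7 + 0.178/1.54×10^-8) = 0.1585 rad.

9.08°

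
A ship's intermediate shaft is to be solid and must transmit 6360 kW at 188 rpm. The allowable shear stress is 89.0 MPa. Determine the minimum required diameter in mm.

264 mm

ω = 2π·188/60 = 19.69 rad/s, so T = P/ω = 6360×10³ / 19.69 = 323100 N·m.
For a solid shaft τ_max = 16T/(πd³), so d = (16T/(π τ_allow))^(1/3) = (16·323100/(π·8.90×10^7))^(1/3) = 0.2644 m.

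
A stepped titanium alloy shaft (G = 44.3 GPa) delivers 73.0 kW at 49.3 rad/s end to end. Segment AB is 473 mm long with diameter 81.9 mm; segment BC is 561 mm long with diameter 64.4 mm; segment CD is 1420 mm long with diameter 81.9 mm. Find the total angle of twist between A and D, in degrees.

1.46°

ω = 49.3 rad/s, so T = P/ω = 73.0×10³ / 49.30 = 1481 N·m.
J_AB = π(0.0819)⁴/32 = 4.42×10^-6 m⁴; J_BC = π(0.0644)⁴/32 = 1.69×10^-6 m⁴; J_CD = π(0.0819)⁴/32 = 4.42×10^-6 m⁴.
θ = (T/G)·Σ L_i/J_i = (1481/44.3×10⁹)·(0.473/4.42×10^-6 + 0.561/1.69×10^-6 + 1.42/4.42×10^-6) = 0.02543 rad.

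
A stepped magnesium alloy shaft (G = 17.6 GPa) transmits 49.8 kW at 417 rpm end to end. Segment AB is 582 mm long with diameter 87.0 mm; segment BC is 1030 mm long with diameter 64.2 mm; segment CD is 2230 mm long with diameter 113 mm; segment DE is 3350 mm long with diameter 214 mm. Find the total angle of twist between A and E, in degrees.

3.25°

ω = 2π·417/60 = 43.67 rad/s, so T = P/ω = 49.8×10³ / 43.67 = 1140 N·m.
J_AB = π(0.0870)⁴/32 = 5.62×10^-6 m⁴; J_BC = π(0.0642)⁴/32 = 1.67×10^-6 m⁴; J_CD = π(0.113)⁴/32 = 1.60×10^-5 m⁴; J_DE = π(0.214)⁴/32 = 2.06×10^-4 m⁴.
θ = (T/G)·Σ L_i/J_i = (1140/17.6×10⁹)·(0.582/5.62×10^-6 + 1.03/1.67×10^-6 + 2.23/1.60×10^-5 + 3.35/2.06×10^-4) = 0.05680 rad.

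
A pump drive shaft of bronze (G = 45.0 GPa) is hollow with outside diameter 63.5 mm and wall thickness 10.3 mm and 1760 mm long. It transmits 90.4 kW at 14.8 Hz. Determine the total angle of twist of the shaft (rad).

0.0301 rad

ω = 2π·14.8 = 92.99 rad/s, so T = P/ω = 90.4×10³ / 92.99 = 972.1 N·m.
J = π(d_o⁴ − d_i⁴)/32 = π(0.0635⁴ − 0.0429⁴)/32 = 1.264×10^-6 m⁴.
θ = T·L/(G·J) = 972.1 × 1.76 / (45.0×10⁹ × 1.264×10^-6) = 0.03009 rad.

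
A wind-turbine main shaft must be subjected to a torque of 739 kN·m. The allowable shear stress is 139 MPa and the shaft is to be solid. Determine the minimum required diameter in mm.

300 mm

For a solid shaft τ_max = 16T/(πd³), so d = (16T/(π τ_allow))^(1/3) = (16·739000/(π·1.39×10^8))^(1/3) = 0.3003 m.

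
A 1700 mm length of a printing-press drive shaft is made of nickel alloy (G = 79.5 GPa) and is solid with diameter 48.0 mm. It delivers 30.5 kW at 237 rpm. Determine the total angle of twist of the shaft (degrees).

ω = 2π·237/60 = 24.82 rad/s, so T = P/ω = 30.5×10³ / 24.82 = 1229 N·m.
J = πd⁴/32 = π(0.0480)⁴/32 = 5.212×10^-7 m⁴.
θ = T·L/(G·J) = 1229 × 1.70 / (79.5×10⁹ × 5.212×10^-7) = 0.05042 rad.

2.89°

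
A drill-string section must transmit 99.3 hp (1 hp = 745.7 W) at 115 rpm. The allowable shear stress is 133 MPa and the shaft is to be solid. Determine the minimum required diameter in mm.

61.7 mm

ω = 2π·115/60 = 12.04 rad/s, so T = P/ω = 99.3×745.7 / 12.04 = 6149 N·m.
For a solid shaft τ_max = 16T/(πd³), so d = (16T/(π τ_allow))^(1/3) = (16·6149/(π·1.33×10^8))^(1/3) = 0.06175 m.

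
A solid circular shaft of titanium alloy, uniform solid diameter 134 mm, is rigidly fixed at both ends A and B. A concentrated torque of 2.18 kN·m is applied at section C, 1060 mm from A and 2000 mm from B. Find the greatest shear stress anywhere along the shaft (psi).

437 psi

With uniform GJ and both ends fixed, compatibility θ_AC = θ_CB gives T_A·a = T_B·b, together with T_A + T_B = T₀.
T_A = T₀·b/(a+b) = 2180·2000/3060 = 1425 N·m; T_B = 755.2 N·m.
τ in each portion: τ_AC = 3.02×10^6 Pa, τ_CB = 1.60×10^6 Pa; maximum is in AC.
τ_max = T_AC·r/J = 1425·0.0670/3.17×10^-5 = 3.016×10^6 Pa.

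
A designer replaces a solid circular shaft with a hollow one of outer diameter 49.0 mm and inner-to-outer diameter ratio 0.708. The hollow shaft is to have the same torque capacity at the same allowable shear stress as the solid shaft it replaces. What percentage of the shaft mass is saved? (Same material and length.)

39.5 %

Equal τ_max and T ⇒ the solid shaft needs d_s³ = d_o³(1−k⁴), so d_s = 49.0·(1−0.708⁴)^(1/3) = 44.49 mm.
Area ratio A_h/A_s = d_o²(1−k²)/d_s² = (1−k²)/(1−k⁴)^(2/3) = 0.6049.
Mass saving = 1 − 0.6049 = 39.5 %.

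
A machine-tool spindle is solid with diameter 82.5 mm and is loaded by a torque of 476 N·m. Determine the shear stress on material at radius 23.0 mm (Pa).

J = πd⁴/32 = π(0.0825)⁴/32 = 4.548×10^-6 m⁴.
Shear stress varies linearly with radius: τ = T·r/J = 476.0 × 0.0230 / 4.548×10^-6 = 2.407×10^6 Pa.

2.41e6 Pa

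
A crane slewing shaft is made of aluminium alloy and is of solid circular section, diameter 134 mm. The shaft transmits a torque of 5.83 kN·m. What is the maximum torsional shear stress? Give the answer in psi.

J = πd⁴/32 = π(0.134)⁴/32 = 3.165×10^-5 m⁴.
τ_max = T·r/J = 5830 × 0.0670 / 3.165×10^-5 = 1.234×10^7 Pa.

1790 psi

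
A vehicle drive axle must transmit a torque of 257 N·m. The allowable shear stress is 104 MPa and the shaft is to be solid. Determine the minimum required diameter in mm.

23.3 mm

For a solid shaft τ_max = 16T/(πd³), so d = (16T/(π τ_allow))^(1/3) = (16·257.0/(π·1.04×10^8))^(1/3) = 0.02326 m.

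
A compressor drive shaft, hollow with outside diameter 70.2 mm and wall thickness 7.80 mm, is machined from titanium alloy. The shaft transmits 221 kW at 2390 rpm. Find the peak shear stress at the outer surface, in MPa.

20.5 MPa

ω = 2π·2390/60 = 250.3 rad/s, so T = P/ω = 221×10³ / 250.3 = 883.0 N·m.
J = π(d_o⁴ − d_i⁴)/32 = π(0.0702⁴ − 0.0546⁴)/32 = 1.512×10^-6 m⁴.
τ_max = T·r/J = 883.0 × 0.0351 / 1.512×10^-6 = 2.050×10^7 Pa.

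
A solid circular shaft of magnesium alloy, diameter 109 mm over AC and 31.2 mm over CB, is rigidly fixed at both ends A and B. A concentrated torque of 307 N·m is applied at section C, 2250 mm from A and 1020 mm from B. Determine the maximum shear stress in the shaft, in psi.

173 psi

Compatibility: T_A·a/J_AC = T_B·b/J_CB with T_A + T_B = T₀.
J_AC = 1.39×10^-5 m⁴, J_CB = 9.30×10^-8 m⁴, so T_A = T₀·(J_AC/a)/((J_AC/a)+(J_CB/b)) = 302.5 N·m, T_B = 4.480 N·m.
τ in each portion: τ_AC = 1.19×10^6 Pa, τ_CB = 7.51×10^5 Pa; maximum is in AC.
τ_max = T_AC·r/J = 302.5·0.0545/1.39×10^-5 = 1.190×10^6 Pa.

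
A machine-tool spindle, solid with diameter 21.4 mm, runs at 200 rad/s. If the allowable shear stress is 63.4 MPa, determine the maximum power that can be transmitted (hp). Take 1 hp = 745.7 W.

J = πd⁴/32 = π(0.0214)⁴/32 = 2.059×10^-8 m⁴.
T_max = τ_allow·J/r = 6.34×10^7 × 2.059×10^-8 / 0.0107 = 122.0 N·m.
ω = 200 rad/s, so P_max = T_max·ω = 2.440×10^4 W.

32.7 hp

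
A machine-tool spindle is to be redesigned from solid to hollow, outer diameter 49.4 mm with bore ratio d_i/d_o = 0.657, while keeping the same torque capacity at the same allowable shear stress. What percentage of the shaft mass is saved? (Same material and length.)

34.8 %

Equal τ_max and T ⇒ the solid shaft needs d_s³ = d_o³(1−k⁴), so d_s = 49.4·(1−0.657⁴)^(1/3) = 46.12 mm.
Area ratio A_h/A_s = d_o²(1−k²)/d_s² = (1−k²)/(1−k⁴)^(2/3) = 0.6521.
Mass saving = 1 − 0.6521 = 34.8 %.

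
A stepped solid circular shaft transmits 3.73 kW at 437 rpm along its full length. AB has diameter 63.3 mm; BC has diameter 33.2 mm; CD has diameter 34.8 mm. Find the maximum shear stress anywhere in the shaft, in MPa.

11.3 MPa

ω = 2π·437/60 = 45.76 rad/s, so T = P/ω = 3.73×10³ / 45.76 = 81.51 N·m.
Under the same torque, τ_max = 16T/(πd³) is largest where d is smallest — segment BC (d = 33.2 mm).
τ_max = 16·81.51/(π·(0.0332)³) = 1.134×10^7 Pa.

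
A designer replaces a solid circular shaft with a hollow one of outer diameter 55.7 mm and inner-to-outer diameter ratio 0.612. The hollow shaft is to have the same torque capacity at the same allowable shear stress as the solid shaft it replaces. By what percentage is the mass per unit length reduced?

30.8 %

Equal τ_max and T ⇒ the solid shaft needs d_s³ = d_o³(1−k⁴), so d_s = 55.7·(1−0.612⁴)^(1/3) = 52.96 mm.
Area ratio A_h/A_s = d_o²(1−k²)/d_s² = (1−k²)/(1−k⁴)^(2/3) = 0.6918.
Mass saving = 1 − 0.6918 = 30.8 %.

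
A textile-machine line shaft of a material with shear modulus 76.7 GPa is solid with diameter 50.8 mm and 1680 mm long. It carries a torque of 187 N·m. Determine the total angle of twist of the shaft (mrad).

J = πd⁴/32 = π(0.0508)⁴/32 = 6.538×10^-7 m⁴.
θ = T·L/(G·J) = 187.0 × 1.68 / (76.7×10⁹ × 6.538×10^-7) = 6.265×10^-3 rad.

6.26 mrad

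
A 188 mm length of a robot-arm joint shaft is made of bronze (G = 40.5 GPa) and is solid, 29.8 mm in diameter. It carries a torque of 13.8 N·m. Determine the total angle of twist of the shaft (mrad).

J = πd⁴/32 = π(0.0298)⁴/32 = 7.742×10^-8 m⁴.
θ = T·L/(G·J) = 13.80 × 0.188 / (40.5×10⁹ × 7.742×10^-8) = 8.274×10^-4 rad.

0.827 mrad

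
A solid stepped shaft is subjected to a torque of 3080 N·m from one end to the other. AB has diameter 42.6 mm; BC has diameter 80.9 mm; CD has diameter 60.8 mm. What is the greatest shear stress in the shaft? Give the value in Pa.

Under the same torque, τ_max = 16T/(πd³) is largest where d is smallest — segment AB (d = 42.6 mm).
τ_max = 16·3080/(π·(0.0426)³) = 2.029×10^8 Pa.

2.03e8 Pa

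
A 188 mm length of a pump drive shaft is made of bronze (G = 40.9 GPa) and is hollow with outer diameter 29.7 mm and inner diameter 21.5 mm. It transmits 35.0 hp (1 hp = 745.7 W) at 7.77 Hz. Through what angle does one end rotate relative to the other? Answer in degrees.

2.54°

ω = 2π·7.77 = 48.82 rad/s, so T = P/ω = 35.0×745.7 / 48.82 = 534.6 N·m.
J = π(d_o⁴ − d_i⁴)/32 = π(0.0297⁴ − 0.0215⁴)/32 = 5.541×10^-8 m⁴.
θ = T·L/(G·J) = 534.6 × 0.188 / (40.9×10⁹ × 5.541×10^-8) = 0.04435 rad.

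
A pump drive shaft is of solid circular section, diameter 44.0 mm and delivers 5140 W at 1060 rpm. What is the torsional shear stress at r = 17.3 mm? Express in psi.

ω = 2π·1060/60 = 111.0 rad/s, so T = P/ω = 5140 / 111.0 = 46.31 N·m.
J = πd⁴/32 = π(0.0440)⁴/32 = 3.680×10^-7 m⁴.
Shear stress varies linearly with radius: τ = T·r/J = 46.31 × 0.0173 / 3.680×10^-7 = 2.177×10^6 Pa.

316 psi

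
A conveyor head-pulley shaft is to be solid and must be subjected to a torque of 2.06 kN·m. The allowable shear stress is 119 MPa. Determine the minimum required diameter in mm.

44.5 mm

For a solid shaft τ_max = 16T/(πd³), so d = (16T/(π τ_allow))^(1/3) = (16·2060/(π·1.19×10^8))^(1/3) = 0.04451 m.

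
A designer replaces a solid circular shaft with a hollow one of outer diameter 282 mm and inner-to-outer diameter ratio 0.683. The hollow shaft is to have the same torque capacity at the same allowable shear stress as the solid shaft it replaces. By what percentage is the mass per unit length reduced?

Equal τ_max and T ⇒ the solid shaft needs d_s³ = d_o³(1−k⁴), so d_s = 282·(1−0.683⁴)^(1/3) = 259.9 mm.
Area ratio A_h/A_s = d_o²(1−k²)/d_s² = (1−k²)/(1−k⁴)^(2/3) = 0.6283.
Mass saving = 1 − 0.6283 = 37.2 %.

37.2 %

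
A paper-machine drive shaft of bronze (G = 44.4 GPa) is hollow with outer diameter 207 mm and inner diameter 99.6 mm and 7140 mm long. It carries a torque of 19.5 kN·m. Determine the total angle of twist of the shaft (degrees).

J = π(d_o⁴ − d_i⁴)/32 = π(0.207⁴ − 0.0996⁴)/32 = 1.706×10^-4 m⁴.
θ = T·L/(G·J) = 19500 × 7.14 / (44.4×10⁹ × 1.706×10^-4) = 0.01838 rad.

1.05°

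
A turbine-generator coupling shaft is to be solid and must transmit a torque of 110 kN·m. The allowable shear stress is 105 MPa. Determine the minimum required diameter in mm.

For a solid shaft τ_max = 16T/(πd³), so d = (16T/(π τ_allow))^(1/3) = (16·110000/(π·1.05×10^8))^(1/3) = 0.1747 m.

175 mm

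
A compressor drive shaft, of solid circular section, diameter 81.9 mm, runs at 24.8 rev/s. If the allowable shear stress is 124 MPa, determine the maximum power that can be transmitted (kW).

2080 kW

J = πd⁴/32 = π(0.0819)⁴/32 = 4.417×10^-6 m⁴.
T_max = τ_allow·J/r = 1.24×10^8 × 4.417×10^-6 / 0.0410 = 13380 N·m.
ω = 2π·24.8 = 155.8 rad/s, so P_max = T_max·ω = 2.084×10^6 W.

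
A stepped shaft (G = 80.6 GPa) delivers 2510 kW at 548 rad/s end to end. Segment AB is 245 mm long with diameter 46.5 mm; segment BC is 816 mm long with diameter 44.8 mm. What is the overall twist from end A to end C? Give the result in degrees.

8.46°

ω = 548 rad/s, so T = P/ω = 2510×10³ / 548.0 = 4580 N·m.
J_AB = π(0.0465)⁴/32 = 4.59×10^-7 m⁴; J_BC = π(0.0448)⁴/32 = 3.95×10^-7 m⁴.
θ = (T/G)·Σ L_i/J_i = (4580/80.6×10⁹)·(0.245/4.59×10^-7 + 0.816/3.95×10^-7) = 0.1476 rad.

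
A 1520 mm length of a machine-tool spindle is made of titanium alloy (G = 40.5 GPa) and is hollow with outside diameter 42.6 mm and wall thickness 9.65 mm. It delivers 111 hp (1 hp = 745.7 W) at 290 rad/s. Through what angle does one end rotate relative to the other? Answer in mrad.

ω = 290 rad/s, so T = P/ω = 111×745.7 / 290.0 = 285.4 N·m.
J = π(d_o⁴ − d_i⁴)/32 = π(0.0426⁴ − 0.0233⁴)/32 = 2.944×10^-7 m⁴.
θ = T·L/(G·J) = 285.4 × 1.52 / (40.5×10⁹ × 2.944×10^-7) = 0.03639 rad.

36.4 mrad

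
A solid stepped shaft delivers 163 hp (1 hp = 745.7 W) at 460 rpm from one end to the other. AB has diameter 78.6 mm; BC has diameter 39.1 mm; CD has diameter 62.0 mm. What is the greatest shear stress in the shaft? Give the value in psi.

ω = 2π·460/60 = 48.17 rad/s, so T = P/ω = 163×745.7 / 48.17 = 2523 N·m.
Under the same torque, τ_max = 16T/(πd³) is largest where d is smallest — segment BC (d = 39.1 mm).
τ_max = 16·2523/(π·(0.0391)³) = 2.150×10^8 Pa.

31200 psi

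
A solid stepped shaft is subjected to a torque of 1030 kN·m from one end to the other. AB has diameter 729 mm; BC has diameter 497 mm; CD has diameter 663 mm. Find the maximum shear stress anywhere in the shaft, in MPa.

Under the same torque, τ_max = 16T/(πd³) is largest where d is smallest — segment BC (d = 497 mm).
τ_max = 16·1.030e6/(π·(0.497)³) = 4.273×10^7 Pa.

42.7 MPa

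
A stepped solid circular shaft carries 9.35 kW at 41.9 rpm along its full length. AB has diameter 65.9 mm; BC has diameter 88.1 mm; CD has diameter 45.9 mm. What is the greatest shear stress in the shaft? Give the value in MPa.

112 MPa

ω = 2π·41.9/60 = 4.388 rad/s, so T = P/ω = 9.35×10³ / 4.388 = 2131 N·m.
Under the same torque, τ_max = 16T/(πd³) is largest where d is smallest — segment CD (d = 45.9 mm).
τ_max = 16·2131/(π·(0.0459)³) = 1.122×10^8 Pa.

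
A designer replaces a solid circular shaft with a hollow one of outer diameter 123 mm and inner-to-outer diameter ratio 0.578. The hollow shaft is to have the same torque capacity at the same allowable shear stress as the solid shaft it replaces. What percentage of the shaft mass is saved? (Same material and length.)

Equal τ_max and T ⇒ the solid shaft needs d_s³ = d_o³(1−k⁴), so d_s = 123·(1−0.578⁴)^(1/3) = 118.2 mm.
Area ratio A_h/A_s = d_o²(1−k²)/d_s² = (1−k²)/(1−k⁴)^(2/3) = 0.7206.
Mass saving = 1 − 0.7206 = 27.9 %.

27.9 %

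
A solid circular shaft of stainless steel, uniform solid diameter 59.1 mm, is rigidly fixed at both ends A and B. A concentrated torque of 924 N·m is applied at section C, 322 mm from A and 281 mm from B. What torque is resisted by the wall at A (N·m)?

With uniform GJ and both ends fixed, compatibility θ_AC = θ_CB gives T_A·a = T_B·b, together with T_A + T_B = T₀.
T_A = T₀·b/(a+b) = 924.0·281/603.0 = 430.6 N·m; T_B = 493.4 N·m.

431 N·m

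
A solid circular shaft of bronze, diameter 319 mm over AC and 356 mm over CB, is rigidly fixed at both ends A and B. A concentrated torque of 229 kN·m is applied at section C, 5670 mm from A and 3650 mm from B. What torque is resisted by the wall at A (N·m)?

67200 N·m

Compatibility: T_A·a/J_AC = T_B·b/J_CB with T_A + T_B = T₀.
J_AC = 1.02×10^-3 m⁴, J_CB = 1.58×10^-3 m⁴, so T_A = T₀·(J_AC/a)/((J_AC/a)+(J_CB/b)) = 67170 N·m, T_B = 161800 N·m.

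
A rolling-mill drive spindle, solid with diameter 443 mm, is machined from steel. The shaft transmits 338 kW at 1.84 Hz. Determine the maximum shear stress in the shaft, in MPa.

ω = 2π·1.84 = 11.56 rad/s, so T = P/ω = 338×10³ / 11.56 = 29240 N·m.
J = πd⁴/32 = π(0.443)⁴/32 = 3.781×10^-3 m⁴.
τ_max = T·r/J = 29240 × 0.222 / 3.781×10^-3 = 1.713×10^6 Pa.

1.71 MPa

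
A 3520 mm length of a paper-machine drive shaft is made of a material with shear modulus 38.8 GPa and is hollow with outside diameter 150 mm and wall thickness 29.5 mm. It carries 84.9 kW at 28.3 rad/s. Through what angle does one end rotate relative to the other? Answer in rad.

0.00633 rad

ω = 28.3 rad/s, so T = P/ω = 84.9×10³ / 28.30 = 3000 N·m.
J = π(d_o⁴ − d_i⁴)/32 = π(0.150⁴ − 0.0910⁴)/32 = 4.297×10^-5 m⁴.
θ = T·L/(G·J) = 3000 × 3.52 / (38.8×10⁹ × 4.297×10^-5) = 6.334×10^-3 rad.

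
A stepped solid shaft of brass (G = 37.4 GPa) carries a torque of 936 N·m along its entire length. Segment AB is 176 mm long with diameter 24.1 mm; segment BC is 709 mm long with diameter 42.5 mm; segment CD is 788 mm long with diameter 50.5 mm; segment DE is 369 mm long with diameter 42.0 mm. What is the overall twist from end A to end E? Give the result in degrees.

J_AB = π(0.0241)⁴/32 = 3.31×10^-8 m⁴; J_BC = π(0.0425)⁴/32 = 3.20×10^-7 m⁴; J_CD = π(0.0505)⁴/32 = 6.39×10^-7 m⁴; J_DE = π(0.0420)⁴/32 = 3.05×10^-7 m⁴.
θ = (T/G)·Σ L_i/J_i = (936.0/37.4×10⁹)·(0.176/3.31×10^-8 + 0.709/3.20×10^-7 + 0.788/6.39×10^-7 + 0.369/3.05×10^-7) = 0.2495 rad.

14.3°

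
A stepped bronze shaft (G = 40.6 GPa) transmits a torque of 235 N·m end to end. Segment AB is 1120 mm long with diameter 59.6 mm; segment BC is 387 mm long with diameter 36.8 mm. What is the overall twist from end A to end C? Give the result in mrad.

J_AB = π(0.0596)⁴/32 = 1.24×10^-6 m⁴; J_BC = π(0.0368)⁴/32 = 1.80×10^-7 m⁴.
θ = (T/G)·Σ L_i/J_i = (235.0/40.6×10⁹)·(1.12/1.24×10^-6 + 0.387/1.80×10^-7) = 0.01767 rad.

17.7 mrad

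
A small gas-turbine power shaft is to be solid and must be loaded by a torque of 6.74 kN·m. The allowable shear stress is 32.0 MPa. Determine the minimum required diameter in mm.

102 mm

For a solid shaft τ_max = 16T/(πd³), so d = (16T/(π τ_allow))^(1/3) = (16·6740/(π·3.20×10^7))^(1/3) = 0.1024 m.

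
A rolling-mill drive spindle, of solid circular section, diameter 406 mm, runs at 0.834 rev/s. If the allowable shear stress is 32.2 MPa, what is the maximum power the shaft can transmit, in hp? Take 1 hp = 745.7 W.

2970 hp

J = πd⁴/32 = π(0.406)⁴/32 = 2.667×10^-3 m⁴.
T_max = τ_allow·J/r = 3.22×10^7 × 2.667×10^-3 / 0.203 = 423100 N·m.
ω = 2π·0.834 = 5.240 rad/s, so P_max = T_max·ω = 2.217×10^6 W.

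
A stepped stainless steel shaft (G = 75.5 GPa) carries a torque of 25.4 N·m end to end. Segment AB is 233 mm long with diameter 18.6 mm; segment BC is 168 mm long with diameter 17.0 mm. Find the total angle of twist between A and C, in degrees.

J_AB = π(0.0186)⁴/32 = 1.18×10^-8 m⁴; J_BC = π(0.0170)⁴/32 = 8.20×10^-9 m⁴.
θ = (T/G)·Σ L_i/J_i = (25.40/75.5×10⁹)·(0.233/1.18×10^-8 + 0.168/8.20×10^-9) = 0.01356 rad.

0.777°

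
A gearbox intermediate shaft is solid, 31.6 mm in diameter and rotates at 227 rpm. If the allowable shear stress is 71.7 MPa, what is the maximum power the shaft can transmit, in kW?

10.6 kW

J = πd⁴/32 = π(0.0316)⁴/32 = 9.789×10^-8 m⁴.
T_max = τ_allow·J/r = 7.17×10^7 × 9.789×10^-8 / 0.0158 = 444.2 N·m.
ω = 2π·227/60 = 23.77 rad/s, so P_max = T_max·ω = 1.056×10^4 W.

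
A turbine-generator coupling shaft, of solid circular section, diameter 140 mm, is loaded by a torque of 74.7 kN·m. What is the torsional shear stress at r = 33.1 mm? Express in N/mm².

65.6 N/mm²

J = πd⁴/32 = π(0.140)⁴/32 = 3.771×10^-5 m⁴.
Shear stress varies linearly with radius: τ = T·r/J = 74700 × 0.0331 / 3.771×10^-5 = 6.556×10^7 Pa.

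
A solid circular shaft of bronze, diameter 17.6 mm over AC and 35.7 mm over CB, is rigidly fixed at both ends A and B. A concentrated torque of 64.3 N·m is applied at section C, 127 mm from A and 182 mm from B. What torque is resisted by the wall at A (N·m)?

Compatibility: T_A·a/J_AC = T_B·b/J_CB with T_A + T_B = T₀.
J_AC = 9.42×10^-9 m⁴, J_CB = 1.59×10^-7 m⁴, so T_A = T₀·(J_AC/a)/((J_AC/a)+(J_CB/b)) = 5.018 N·m, T_B = 59.28 N·m.

5.02 N·m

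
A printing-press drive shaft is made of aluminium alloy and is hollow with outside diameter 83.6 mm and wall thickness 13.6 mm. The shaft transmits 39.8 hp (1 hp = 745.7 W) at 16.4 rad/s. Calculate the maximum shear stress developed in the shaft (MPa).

ω = 16.4 rad/s, so T = P/ω = 39.8×745.7 / 16.40 = 1810 N·m.
J = π(d_o⁴ − d_i⁴)/32 = π(0.0836⁴ − 0.0564⁴)/32 = 3.802×10^-6 m⁴.
τ_max = T·r/J = 1810 × 0.0418 / 3.802×10^-6 = 1.990×10^7 Pa.

19.9 MPa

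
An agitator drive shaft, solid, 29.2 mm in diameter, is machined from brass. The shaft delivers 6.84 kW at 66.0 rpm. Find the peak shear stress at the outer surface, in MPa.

202 MPa

ω = 2π·66.0/60 = 6.912 rad/s, so T = P/ω = 6.84×10³ / 6.912 = 989.7 N·m.
J = πd⁴/32 = π(0.0292)⁴/32 = 7.137×10^-8 m⁴.
τ_max = T·r/J = 989.7 × 0.0146 / 7.137×10^-8 = 2.024×10^8 Pa.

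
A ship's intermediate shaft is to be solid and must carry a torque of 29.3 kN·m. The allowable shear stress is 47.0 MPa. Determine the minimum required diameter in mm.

147 mm

For a solid shaft τ_max = 16T/(πd³), so d = (16T/(π τ_allow))^(1/3) = (16·29300/(π·4.70×10^7))^(1/3) = 0.1470 m.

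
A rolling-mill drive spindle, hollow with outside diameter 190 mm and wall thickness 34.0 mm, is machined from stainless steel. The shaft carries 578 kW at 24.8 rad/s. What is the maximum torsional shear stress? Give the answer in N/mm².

ω = 24.8 rad/s, so T = P/ω = 578×10³ / 24.80 = 23310 N·m.
J = π(d_o⁴ − d_i⁴)/32 = π(0.190⁴ − 0.122⁴)/32 = 1.062×10^-4 m⁴.
τ_max = T·r/J = 23310 × 0.0950 / 1.062×10^-4 = 2.085×10^7 Pa.

20.8 N/mm²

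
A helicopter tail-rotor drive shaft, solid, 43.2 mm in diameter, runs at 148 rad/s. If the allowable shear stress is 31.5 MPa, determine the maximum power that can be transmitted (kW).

73.8 kW

J = πd⁴/32 = π(0.0432)⁴/32 = 3.419×10^-7 m⁴.
T_max = τ_allow·J/r = 3.15×10^7 × 3.419×10^-7 / 0.0216 = 498.6 N·m.
ω = 148 rad/s, so P_max = T_max·ω = 7.380×10^4 W.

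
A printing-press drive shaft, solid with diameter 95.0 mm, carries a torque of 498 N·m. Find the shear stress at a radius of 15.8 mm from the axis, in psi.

143 psi

J = πd⁴/32 = π(0.0950)⁴/32 = 7.996×10^-6 m⁴.
Shear stress varies linearly with radius: τ = T·r/J = 498.0 × 0.0158 / 7.996×10^-6 = 9.840×10^5 Pa.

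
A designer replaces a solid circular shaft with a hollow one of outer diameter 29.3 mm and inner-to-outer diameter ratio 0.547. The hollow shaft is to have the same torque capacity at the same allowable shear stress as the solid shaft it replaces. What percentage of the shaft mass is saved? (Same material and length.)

25.4 %

Equal τ_max and T ⇒ the solid shaft needs d_s³ = d_o³(1−k⁴), so d_s = 29.3·(1−0.547⁴)^(1/3) = 28.40 mm.
Area ratio A_h/A_s = d_o²(1−k²)/d_s² = (1−k²)/(1−k⁴)^(2/3) = 0.7460.
Mass saving = 1 − 0.7460 = 25.4 %.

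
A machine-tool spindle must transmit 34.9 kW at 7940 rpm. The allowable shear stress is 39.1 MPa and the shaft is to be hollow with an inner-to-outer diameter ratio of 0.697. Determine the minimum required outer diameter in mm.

19.3 mm

ω = 2π·7940/60 = 831.5 rad/s, so T = P/ω = 34.9×10³ / 831.5 = 41.97 N·m.
For a hollow shaft with d_i/d_o = 0.697: τ_max = 16T/(π d_o³ (1−k⁴)), so d_o = [16T/(π τ_allow (1−k⁴))]^(1/3) = [16·41.97/(π·3.91×10^7·0.7640)]^(1/3) = 0.01927 m.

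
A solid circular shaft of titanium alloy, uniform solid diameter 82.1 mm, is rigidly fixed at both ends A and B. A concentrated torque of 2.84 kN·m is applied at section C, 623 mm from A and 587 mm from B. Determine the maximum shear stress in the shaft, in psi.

With uniform GJ and both ends fixed, compatibility θ_AC = θ_CB gives T_A·a = T_B·b, together with T_A + T_B = T₀.
T_A = T₀·b/(a+b) = 2840·587/1210 = 1378 N·m; T_B = 1462 N·m.
τ in each portion: τ_AC = 1.27×10^7 Pa, τ_CB = 1.35×10^7 Pa; maximum is in CB.
τ_max = T_CB·r/J = 1462·0.0410/4.46×10^-6 = 1.346×10^7 Pa.

1950 psi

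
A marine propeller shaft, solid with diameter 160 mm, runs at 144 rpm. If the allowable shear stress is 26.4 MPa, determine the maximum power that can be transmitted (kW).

J = πd⁴/32 = π(0.160)⁴/32 = 6.434×10^-5 m⁴.
T_max = τ_allow·J/r = 2.64×10^7 × 6.434×10^-5 / 0.0800 = 21230 N·m.
ω = 2π·144/60 = 15.08 rad/s, so P_max = T_max·ω = 3.202×10^5 W.

320 kW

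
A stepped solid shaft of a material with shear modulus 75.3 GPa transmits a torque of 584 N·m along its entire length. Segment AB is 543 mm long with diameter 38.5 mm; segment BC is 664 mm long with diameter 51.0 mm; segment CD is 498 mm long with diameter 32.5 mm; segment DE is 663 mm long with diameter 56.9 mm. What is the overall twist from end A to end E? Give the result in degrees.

3.87°

J_AB = π(0.0385)⁴/32 = 2.16×10^-7 m⁴; J_BC = π(0.0510)⁴/32 = 6.64×10^-7 m⁴; J_CD = π(0.0325)⁴/32 = 1.10×10^-7 m⁴; J_DE = π(0.0569)⁴/32 = 1.03×10^-6 m⁴.
θ = (T/G)·Σ L_i/J_i = (584.0/75.3×10⁹)·(0.543/2.16×10^-7 + 0.664/6.64×10^-7 + 0.498/1.10×10^-7 + 0.663/1.03×10^-6) = 0.06754 rad.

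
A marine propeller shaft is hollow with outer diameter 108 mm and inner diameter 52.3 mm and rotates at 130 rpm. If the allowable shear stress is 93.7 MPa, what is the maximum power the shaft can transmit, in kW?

298 kW

J = π(d_o⁴ − d_i⁴)/32 = π(0.108⁴ − 0.0523⁴)/32 = 1.262×10^-5 m⁴.
T_max = τ_allow·J/r = 9.37×10^7 × 1.262×10^-5 / 0.0540 = 21900 N·m.
ω = 2π·130/60 = 13.61 rad/s, so P_max = T_max·ω = 2.982×10^5 W.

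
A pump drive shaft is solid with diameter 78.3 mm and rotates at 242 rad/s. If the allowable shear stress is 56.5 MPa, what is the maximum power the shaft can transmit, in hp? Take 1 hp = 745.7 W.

1730 hp

J = πd⁴/32 = π(0.0783)⁴/32 = 3.690×10^-6 m⁴.
T_max = τ_allow·J/r = 5.65×10^7 × 3.690×10^-6 / 0.0391 = 5326 N·m.
ω = 242 rad/s, so P_max = T_max·ω = 1.289×10^6 W.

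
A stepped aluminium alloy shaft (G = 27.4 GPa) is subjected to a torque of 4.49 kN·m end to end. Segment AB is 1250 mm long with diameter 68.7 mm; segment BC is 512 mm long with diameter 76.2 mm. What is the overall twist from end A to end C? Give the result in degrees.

J_AB = π(0.0687)⁴/32 = 2.19×10^-6 m⁴; J_BC = π(0.0762)⁴/32 = 3.31×10^-6 m⁴.
θ = (T/G)·Σ L_i/J_i = (4490/27.4×10⁹)·(1.25/2.19×10^-6 + 0.512/3.31×10^-6) = 0.1190 rad.

6.82°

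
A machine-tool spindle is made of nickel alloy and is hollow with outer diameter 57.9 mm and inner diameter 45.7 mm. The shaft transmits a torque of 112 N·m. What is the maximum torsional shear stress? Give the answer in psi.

697 psi

J = π(d_o⁴ − d_i⁴)/32 = π(0.0579⁴ − 0.0457⁴)/32 = 6.751×10^-7 m⁴.
τ_max = T·r/J = 112.0 × 0.0290 / 6.751×10^-7 = 4.803×10^6 Pa.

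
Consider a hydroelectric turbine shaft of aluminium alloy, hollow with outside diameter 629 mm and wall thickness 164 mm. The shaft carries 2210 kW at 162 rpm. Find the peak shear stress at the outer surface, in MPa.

ω = 2π·162/60 = 16.96 rad/s, so T = P/ω = 2210×10³ / 16.96 = 130300 N·m.
J = π(d_o⁴ − d_i⁴)/32 = π(0.629⁴ − 0.301⁴)/32 = 0.01456 m⁴.
τ_max = T·r/J = 130300 × 0.315 / 0.01456 = 2.814×10^6 Pa.

2.81 MPa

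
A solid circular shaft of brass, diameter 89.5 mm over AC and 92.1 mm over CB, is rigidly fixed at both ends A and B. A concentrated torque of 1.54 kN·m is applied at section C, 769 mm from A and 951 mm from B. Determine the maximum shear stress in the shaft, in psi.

832 psi

Compatibility: T_A·a/J_AC = T_B·b/J_CB with T_A + T_B = T₀.
J_AC = 6.30×10^-6 m⁴, J_CB = 7.06×10^-6 m⁴, so T_A = T₀·(J_AC/a)/((J_AC/a)+(J_CB/b)) = 807.7 N·m, T_B = 732.3 N·m.
τ in each portion: τ_AC = 5.74×10^6 Pa, τ_CB = 4.77×10^6 Pa; maximum is in AC.
τ_max = T_AC·r/J = 807.7·0.0447/6.30×10^-6 = 5.738×10^6 Pa.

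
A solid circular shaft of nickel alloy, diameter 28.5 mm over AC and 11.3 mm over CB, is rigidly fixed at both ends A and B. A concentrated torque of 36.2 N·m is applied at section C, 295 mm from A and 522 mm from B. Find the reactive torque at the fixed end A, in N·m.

Compatibility: T_A·a/J_AC = T_B·b/J_CB with T_A + T_B = T₀.
J_AC = 6.48×10^-8 m⁴, J_CB = 1.60×10^-9 m⁴, so T_A = T₀·(J_AC/a)/((J_AC/a)+(J_CB/b)) = 35.70 N·m, T_B = 0.4986 N·m.

35.7 N·m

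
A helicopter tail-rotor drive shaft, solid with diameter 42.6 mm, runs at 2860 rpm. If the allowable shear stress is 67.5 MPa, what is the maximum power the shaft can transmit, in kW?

307 kW

J = πd⁴/32 = π(0.0426)⁴/32 = 3.233×10^-7 m⁴.
T_max = τ_allow·J/r = 6.75×10^7 × 3.233×10^-7 / 0.0213 = 1025 N·m.
ω = 2π·2860/60 = 299.5 rad/s, so P_max = T_max·ω = 3.069×10^5 W.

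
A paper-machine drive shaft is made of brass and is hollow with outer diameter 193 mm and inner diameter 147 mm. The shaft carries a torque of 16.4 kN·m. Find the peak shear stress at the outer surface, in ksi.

2.54 ksi

J = π(d_o⁴ − d_i⁴)/32 = π(0.193⁴ − 0.147⁴)/32 = 9.037×10^-5 m⁴.
τ_max = T·r/J = 16400 × 0.0965 / 9.037×10^-5 = 1.751×10^7 Pa.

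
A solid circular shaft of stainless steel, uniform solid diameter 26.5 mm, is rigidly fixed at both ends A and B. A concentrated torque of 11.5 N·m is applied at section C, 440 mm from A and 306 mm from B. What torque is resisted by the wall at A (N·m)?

4.72 N·m

With uniform GJ and both ends fixed, compatibility θ_AC = θ_CB gives T_A·a = T_B·b, together with T_A + T_B = T₀.
T_A = T₀·b/(a+b) = 11.50·306/746.0 = 4.717 N·m; T_B = 6.783 N·m.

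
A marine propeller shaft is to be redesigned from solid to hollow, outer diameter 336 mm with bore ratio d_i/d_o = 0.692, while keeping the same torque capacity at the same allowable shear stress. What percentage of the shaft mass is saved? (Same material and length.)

Equal τ_max and T ⇒ the solid shaft needs d_s³ = d_o³(1−k⁴), so d_s = 336·(1−0.692⁴)^(1/3) = 308.1 mm.
Area ratio A_h/A_s = d_o²(1−k²)/d_s² = (1−k²)/(1−k⁴)^(2/3) = 0.6200.
Mass saving = 1 − 0.6200 = 38.0 %.

38.0 %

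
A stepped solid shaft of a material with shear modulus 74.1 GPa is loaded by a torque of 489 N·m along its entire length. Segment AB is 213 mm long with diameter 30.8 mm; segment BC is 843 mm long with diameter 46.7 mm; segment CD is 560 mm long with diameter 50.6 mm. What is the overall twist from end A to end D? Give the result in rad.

0.0336 rad

J_AB = π(0.0308)⁴/32 = 8.83×10^-8 m⁴; J_BC = π(0.0467)⁴/32 = 4.67×10^-7 m⁴; J_CD = π(0.0506)⁴/32 = 6.44×10^-7 m⁴.
θ = (T/G)·Σ L_i/J_i = (489.0/74.1×10⁹)·(0.213/8.83×10^-8 + 0.843/4.67×10^-7 + 0.560/6.44×10^-7) = 0.03357 rad.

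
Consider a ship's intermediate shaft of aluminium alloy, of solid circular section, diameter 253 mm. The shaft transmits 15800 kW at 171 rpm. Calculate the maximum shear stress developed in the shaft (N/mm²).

277 N/mm²

ω = 2π·171/60 = 17.91 rad/s, so T = P/ω = 15800×10³ / 17.91 = 882300 N·m.
J = πd⁴/32 = π(0.253)⁴/32 = 4.022×10^-4 m⁴.
τ_max = T·r/J = 882300 × 0.127 / 4.022×10^-4 = 2.775×10^8 Pa.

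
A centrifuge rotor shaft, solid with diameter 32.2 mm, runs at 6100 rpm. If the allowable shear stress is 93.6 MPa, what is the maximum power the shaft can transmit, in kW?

392 kW

J = πd⁴/32 = π(0.0322)⁴/32 = 1.055×10^-7 m⁴.
T_max = τ_allow·J/r = 9.36×10^7 × 1.055×10^-7 / 0.0161 = 613.6 N·m.
ω = 2π·6100/60 = 638.8 rad/s, so P_max = T_max·ω = 3.920×10^5 W.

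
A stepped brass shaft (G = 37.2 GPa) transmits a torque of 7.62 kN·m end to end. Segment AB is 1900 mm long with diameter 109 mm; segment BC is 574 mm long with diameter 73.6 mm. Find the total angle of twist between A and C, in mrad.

68.9 mrad

J_AB = π(0.109)⁴/32 = 1.39×10^-5 m⁴; J_BC = π(0.0736)⁴/32 = 2.88×10^-6 m⁴.
θ = (T/G)·Σ L_i/J_i = (7620/37.2×10⁹)·(1.90/1.39×10^-5 + 0.574/2.88×10^-6) = 0.06890 rad.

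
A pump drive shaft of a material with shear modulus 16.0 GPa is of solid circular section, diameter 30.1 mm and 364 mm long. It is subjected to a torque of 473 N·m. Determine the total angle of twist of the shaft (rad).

J = πd⁴/32 = π(0.0301)⁴/32 = 8.059×10^-8 m⁴.
θ = T·L/(G·J) = 473.0 × 0.364 / (16.0×10⁹ × 8.059×10^-8) = 0.1335 rad.

0.134 rad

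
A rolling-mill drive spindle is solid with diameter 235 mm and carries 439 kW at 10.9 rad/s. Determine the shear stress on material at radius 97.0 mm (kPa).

ω = 10.9 rad/s, so T = P/ω = 439×10³ / 10.90 = 40280 N·m.
J = πd⁴/32 = π(0.235)⁴/32 = 2.994×10^-4 m⁴.
Shear stress varies linearly with radius: τ = T·r/J = 40280 × 0.0970 / 2.994×10^-4 = 1.305×10^7 Pa.

13000 kPa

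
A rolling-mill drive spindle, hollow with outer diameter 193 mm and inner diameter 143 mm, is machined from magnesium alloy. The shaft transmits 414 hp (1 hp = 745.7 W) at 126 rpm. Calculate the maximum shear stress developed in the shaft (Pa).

ω = 2π·126/60 = 13.19 rad/s, so T = P/ω = 414×745.7 / 13.19 = 23400 N·m.
J = π(d_o⁴ − d_i⁴)/32 = π(0.193⁴ − 0.143⁴)/32 = 9.516×10^-5 m⁴.
τ_max = T·r/J = 23400 × 0.0965 / 9.516×10^-5 = 2.373×10^7 Pa.

2.37e7 Pa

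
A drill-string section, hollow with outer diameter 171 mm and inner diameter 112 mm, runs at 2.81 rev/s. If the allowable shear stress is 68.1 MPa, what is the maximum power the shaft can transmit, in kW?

963 kW

J = π(d_o⁴ − d_i⁴)/32 = π(0.171⁴ − 0.112⁴)/32 = 6.849×10^-5 m⁴.
T_max = τ_allow·J/r = 6.81×10^7 × 6.849×10^-5 / 0.0855 = 54560 N·m.
ω = 2π·2.81 = 17.66 rad/s, so P_max = T_max·ω = 9.632×10^5 W.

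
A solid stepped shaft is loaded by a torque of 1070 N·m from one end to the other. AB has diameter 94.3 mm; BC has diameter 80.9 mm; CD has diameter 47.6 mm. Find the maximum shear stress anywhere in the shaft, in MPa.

Under the same torque, τ_max = 16T/(πd³) is largest where d is smallest — segment CD (d = 47.6 mm).
τ_max = 16·1070/(π·(0.0476)³) = 5.053×10^7 Pa.

50.5 MPa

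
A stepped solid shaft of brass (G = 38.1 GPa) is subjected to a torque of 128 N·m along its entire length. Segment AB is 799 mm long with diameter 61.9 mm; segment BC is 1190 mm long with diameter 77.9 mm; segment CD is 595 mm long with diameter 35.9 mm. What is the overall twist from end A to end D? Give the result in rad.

J_AB = π(0.0619)⁴/32 = 1.44×10^-6 m⁴; J_BC = π(0.0779)⁴/32 = 3.62×10^-6 m⁴; J_CD = π(0.0359)⁴/32 = 1.63×10^-7 m⁴.
θ = (T/G)·Σ L_i/J_i = (128.0/38.1×10⁹)·(0.799/1.44×10^-6 + 1.19/3.62×10^-6 + 0.595/1.63×10^-7) = 0.01523 rad.

0.0152 rad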